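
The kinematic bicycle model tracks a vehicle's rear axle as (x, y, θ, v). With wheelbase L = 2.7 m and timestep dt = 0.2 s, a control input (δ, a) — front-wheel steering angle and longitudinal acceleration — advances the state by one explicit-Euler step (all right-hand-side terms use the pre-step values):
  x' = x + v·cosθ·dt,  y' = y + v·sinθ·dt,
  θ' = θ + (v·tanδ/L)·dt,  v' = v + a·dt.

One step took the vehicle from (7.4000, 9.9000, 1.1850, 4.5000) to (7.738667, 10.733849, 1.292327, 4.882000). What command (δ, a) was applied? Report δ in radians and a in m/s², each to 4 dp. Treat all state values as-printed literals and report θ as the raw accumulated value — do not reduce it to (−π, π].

δ = 0.3115, a = 1.9100

a = (v'−v)/dt = (0.382000)/0.2 = 1.9100
Δθ = θ'−θ = 0.107327;  (v·dt/L) = 4.5000·0.2/2.7 = 0.333333
tan δ = Δθ·L/(v·dt) = 0.321981  →  δ = 0.3115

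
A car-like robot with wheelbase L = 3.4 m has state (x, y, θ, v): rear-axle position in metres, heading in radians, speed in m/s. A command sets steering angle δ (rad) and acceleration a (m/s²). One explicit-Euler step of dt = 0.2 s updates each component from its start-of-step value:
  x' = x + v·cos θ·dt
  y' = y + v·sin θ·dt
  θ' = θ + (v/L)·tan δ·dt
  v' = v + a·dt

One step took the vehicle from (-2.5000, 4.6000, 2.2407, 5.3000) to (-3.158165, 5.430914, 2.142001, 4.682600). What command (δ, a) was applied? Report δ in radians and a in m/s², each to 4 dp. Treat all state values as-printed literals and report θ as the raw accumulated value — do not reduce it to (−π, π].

δ = -0.3066, a = -3.0870

a = (v'−v)/dt = (-0.617400)/0.2 = -3.0870
Δθ = θ'−θ = -0.098699;  (v·dt/L) = 5.3000·0.2/3.4 = 0.311765
tan δ = Δθ·L/(v·dt) = -0.316582  →  δ = -0.3066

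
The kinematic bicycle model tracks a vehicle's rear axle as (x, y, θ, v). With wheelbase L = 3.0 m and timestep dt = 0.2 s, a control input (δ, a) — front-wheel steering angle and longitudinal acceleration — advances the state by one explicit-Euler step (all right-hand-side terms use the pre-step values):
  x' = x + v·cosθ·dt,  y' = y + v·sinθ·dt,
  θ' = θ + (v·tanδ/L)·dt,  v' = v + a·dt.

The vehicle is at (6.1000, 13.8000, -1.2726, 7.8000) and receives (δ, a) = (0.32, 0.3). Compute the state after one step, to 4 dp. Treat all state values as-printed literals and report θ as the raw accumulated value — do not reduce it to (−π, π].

(6.5583, 12.3088, -1.1003, 7.8600)

x' = 6.1000 + 7.8000·cos(-1.2726)·0.2 = 6.5583
y' = 13.8000 + 7.8000·sin(-1.2726)·0.2 = 12.3088
θ' = -1.2726 + (7.8000/3.0)·tan(0.32)·0.2 = -1.1003
v' = 7.8000 + 0.3000·0.2 = 7.8600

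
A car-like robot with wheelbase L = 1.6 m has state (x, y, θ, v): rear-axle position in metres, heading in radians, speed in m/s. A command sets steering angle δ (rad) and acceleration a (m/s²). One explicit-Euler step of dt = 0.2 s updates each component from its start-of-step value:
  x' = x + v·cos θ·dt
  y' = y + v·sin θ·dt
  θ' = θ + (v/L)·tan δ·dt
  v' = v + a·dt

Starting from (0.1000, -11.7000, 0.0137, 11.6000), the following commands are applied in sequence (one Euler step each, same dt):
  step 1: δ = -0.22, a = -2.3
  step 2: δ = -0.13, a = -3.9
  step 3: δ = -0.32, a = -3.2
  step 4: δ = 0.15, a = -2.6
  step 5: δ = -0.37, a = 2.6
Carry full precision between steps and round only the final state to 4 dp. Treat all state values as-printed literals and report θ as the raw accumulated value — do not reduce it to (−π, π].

(8.9030, -16.1158, -1.1842, 9.7200)

after step 1 (δ=-0.22, a=-2.3): (2.419782, -11.668217, -0.310548, 11.140000)
after step 2 (δ=-0.13, a=-3.9): (4.541209, -12.349051, -0.492600, 10.360000)
after step 3 (δ=-0.32, a=-3.2): (6.366861, -13.328937, -0.921749, 9.720000)
after step 4 (δ=0.15, a=-2.6): (7.541868, -14.877644, -0.738120, 9.200000)
after step 5 (δ=-0.37, a=2.6): (8.902981, -16.115777, -1.184163, 9.720000)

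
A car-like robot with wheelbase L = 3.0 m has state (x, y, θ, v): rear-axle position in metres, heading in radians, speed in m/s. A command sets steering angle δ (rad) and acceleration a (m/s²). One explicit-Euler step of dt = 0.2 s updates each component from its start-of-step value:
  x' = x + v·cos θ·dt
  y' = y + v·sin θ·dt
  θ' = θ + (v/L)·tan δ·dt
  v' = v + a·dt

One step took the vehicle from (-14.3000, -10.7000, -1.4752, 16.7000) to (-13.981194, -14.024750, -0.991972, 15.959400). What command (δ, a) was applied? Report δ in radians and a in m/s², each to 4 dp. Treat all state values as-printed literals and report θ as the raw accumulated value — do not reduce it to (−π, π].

a = (v'−v)/dt = (-0.740600)/0.2 = -3.7030
Δθ = θ'−θ = 0.483228;  (v·dt/L) = 16.7000·0.2/3.0 = 1.113333
tan δ = Δθ·L/(v·dt) = 0.434037  →  δ = 0.4095

δ = 0.4095, a = -3.7030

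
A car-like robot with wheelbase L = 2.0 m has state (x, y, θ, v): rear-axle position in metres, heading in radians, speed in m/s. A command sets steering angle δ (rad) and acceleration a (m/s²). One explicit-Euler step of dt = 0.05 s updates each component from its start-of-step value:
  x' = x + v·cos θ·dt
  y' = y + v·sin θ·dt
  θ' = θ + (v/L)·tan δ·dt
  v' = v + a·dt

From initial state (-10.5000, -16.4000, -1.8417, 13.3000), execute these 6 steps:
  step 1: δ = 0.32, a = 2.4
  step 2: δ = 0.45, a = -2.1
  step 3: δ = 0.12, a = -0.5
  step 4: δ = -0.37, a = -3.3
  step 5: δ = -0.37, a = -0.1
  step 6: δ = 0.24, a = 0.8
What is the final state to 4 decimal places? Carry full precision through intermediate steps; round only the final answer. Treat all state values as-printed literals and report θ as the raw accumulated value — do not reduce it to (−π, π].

(-10.9539, -20.3275, -1.7052, 13.1600)

after step 1 (δ=0.32, a=2.4): (-10.677956, -17.040747, -1.731513, 13.420000)
after step 2 (δ=0.45, a=-2.1): (-10.785333, -17.703100, -1.569448, 13.315000)
after step 3 (δ=0.12, a=-0.5): (-10.784435, -18.368849, -1.529310, 13.290000)
after step 4 (δ=-0.37, a=-3.3): (-10.756876, -19.032777, -1.658178, 13.125000)
after step 5 (δ=-0.37, a=-0.1): (-10.814147, -19.686524, -1.785445, 13.120000)
after step 6 (δ=0.24, a=0.8): (-10.953878, -20.327469, -1.705178, 13.160000)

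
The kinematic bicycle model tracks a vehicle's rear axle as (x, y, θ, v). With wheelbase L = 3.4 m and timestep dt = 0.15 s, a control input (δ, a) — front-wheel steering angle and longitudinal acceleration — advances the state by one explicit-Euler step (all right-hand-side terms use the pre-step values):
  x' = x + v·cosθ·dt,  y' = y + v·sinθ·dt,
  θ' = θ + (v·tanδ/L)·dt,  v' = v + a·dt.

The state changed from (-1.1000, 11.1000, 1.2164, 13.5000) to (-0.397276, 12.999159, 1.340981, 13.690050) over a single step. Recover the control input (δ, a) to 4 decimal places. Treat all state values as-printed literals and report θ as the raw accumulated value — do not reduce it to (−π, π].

δ = 0.2062, a = 1.2670

a = (v'−v)/dt = (0.190050)/0.15 = 1.2670
Δθ = θ'−θ = 0.124581;  (v·dt/L) = 13.5000·0.15/3.4 = 0.595588
tan δ = Δθ·L/(v·dt) = 0.209173  →  δ = 0.2062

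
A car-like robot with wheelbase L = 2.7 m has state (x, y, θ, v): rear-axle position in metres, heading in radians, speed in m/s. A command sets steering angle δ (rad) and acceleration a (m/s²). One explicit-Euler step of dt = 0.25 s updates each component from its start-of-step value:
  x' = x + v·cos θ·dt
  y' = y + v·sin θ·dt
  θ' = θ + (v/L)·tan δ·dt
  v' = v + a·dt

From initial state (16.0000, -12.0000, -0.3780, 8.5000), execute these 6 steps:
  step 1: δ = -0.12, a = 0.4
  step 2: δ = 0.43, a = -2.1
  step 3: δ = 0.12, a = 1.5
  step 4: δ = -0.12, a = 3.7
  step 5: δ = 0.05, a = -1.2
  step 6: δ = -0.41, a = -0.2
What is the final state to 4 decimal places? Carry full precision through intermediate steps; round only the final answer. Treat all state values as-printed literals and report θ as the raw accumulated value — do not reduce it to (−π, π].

after step 1 (δ=-0.12, a=0.4): (17.974985, -12.784258, -0.472900, 8.600000)
after step 2 (δ=0.43, a=-2.1): (19.889024, -13.763519, -0.107702, 8.075000)
after step 3 (δ=0.12, a=1.5): (21.896077, -13.980522, -0.017547, 8.450000)
after step 4 (δ=-0.12, a=3.7): (24.008252, -14.017588, -0.111889, 9.375000)
after step 5 (δ=0.05, a=-1.2): (26.337346, -14.279281, -0.068450, 9.075000)
after step 6 (δ=-0.41, a=-0.2): (28.600784, -14.434456, -0.433661, 9.025000)

(28.6008, -14.4345, -0.4337, 9.0250)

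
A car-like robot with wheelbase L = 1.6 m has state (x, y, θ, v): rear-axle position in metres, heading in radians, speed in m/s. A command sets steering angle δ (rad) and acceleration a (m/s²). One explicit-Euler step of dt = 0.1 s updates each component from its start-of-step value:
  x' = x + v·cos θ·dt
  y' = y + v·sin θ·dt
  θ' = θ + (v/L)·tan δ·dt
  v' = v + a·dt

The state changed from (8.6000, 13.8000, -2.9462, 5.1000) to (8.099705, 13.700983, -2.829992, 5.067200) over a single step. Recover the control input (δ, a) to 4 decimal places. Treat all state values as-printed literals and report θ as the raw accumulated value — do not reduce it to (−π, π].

a = (v'−v)/dt = (-0.032800)/0.1 = -0.3280
Δθ = θ'−θ = 0.116208;  (v·dt/L) = 5.1000·0.1/1.6 = 0.318750
tan δ = Δθ·L/(v·dt) = 0.364574  →  δ = 0.3496

δ = 0.3496, a = -0.3280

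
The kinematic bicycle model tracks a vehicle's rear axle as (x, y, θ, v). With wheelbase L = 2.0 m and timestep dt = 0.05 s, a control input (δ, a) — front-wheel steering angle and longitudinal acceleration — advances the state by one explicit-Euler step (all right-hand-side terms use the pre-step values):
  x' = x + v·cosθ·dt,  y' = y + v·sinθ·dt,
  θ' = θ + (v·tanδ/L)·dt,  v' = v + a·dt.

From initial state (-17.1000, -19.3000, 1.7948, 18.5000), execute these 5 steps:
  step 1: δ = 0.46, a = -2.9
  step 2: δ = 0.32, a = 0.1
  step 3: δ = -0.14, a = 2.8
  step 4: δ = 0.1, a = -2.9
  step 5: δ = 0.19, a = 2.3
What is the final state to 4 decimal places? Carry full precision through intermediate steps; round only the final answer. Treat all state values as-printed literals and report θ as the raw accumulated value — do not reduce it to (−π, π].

(-19.2138, -15.2608, 2.2460, 18.4700)

after step 1 (δ=0.46, a=-2.9): (-17.305475, -18.398110, 2.023945, 18.355000)
after step 2 (δ=0.32, a=0.1): (-17.707265, -17.572986, 2.176011, 18.360000)
after step 3 (δ=-0.14, a=2.8): (-18.229551, -16.818041, 2.111328, 18.500000)
after step 4 (δ=0.1, a=-2.9): (-18.705548, -16.024914, 2.157733, 18.355000)
after step 5 (δ=0.19, a=2.3): (-19.213810, -15.260758, 2.245984, 18.470000)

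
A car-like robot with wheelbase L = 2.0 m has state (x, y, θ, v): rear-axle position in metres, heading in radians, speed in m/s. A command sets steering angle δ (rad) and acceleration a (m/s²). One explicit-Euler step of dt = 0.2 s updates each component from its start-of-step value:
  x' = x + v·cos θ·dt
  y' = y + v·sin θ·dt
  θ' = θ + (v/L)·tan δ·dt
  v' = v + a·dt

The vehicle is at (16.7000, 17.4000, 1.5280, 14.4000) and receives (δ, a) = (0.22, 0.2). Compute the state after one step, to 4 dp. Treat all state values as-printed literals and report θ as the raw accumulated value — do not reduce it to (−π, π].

x' = 16.7000 + 14.4000·cos(1.5280)·0.2 = 16.8232
y' = 17.4000 + 14.4000·sin(1.5280)·0.2 = 20.2774
θ' = 1.5280 + (14.4000/2.0)·tan(0.22)·0.2 = 1.8500
v' = 14.4000 + 0.2000·0.2 = 14.4400

(16.8232, 20.2774, 1.8500, 14.4400)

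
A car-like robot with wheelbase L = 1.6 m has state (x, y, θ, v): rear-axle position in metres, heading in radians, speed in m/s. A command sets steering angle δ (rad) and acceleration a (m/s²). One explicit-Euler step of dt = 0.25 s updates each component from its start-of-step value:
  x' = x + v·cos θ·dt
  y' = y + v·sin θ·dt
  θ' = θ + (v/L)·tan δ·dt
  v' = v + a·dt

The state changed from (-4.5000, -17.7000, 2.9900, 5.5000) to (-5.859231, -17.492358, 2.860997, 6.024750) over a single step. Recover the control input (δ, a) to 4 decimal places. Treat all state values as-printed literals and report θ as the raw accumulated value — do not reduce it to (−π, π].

a = (v'−v)/dt = (0.524750)/0.25 = 2.0990
Δθ = θ'−θ = -0.129003;  (v·dt/L) = 5.5000·0.25/1.6 = 0.859375
tan δ = Δθ·L/(v·dt) = -0.150113  →  δ = -0.1490

δ = -0.1490, a = 2.0990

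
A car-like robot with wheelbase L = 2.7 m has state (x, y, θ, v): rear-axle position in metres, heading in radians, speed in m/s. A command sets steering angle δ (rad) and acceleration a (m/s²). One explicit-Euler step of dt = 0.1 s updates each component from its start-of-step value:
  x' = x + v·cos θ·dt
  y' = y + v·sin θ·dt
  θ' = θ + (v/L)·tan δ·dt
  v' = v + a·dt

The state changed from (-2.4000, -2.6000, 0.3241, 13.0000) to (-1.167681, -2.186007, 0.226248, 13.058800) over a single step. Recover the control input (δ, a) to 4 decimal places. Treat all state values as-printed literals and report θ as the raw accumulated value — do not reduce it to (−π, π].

δ = -0.2005, a = 0.5880

a = (v'−v)/dt = (0.058800)/0.1 = 0.5880
Δθ = θ'−θ = -0.097852;  (v·dt/L) = 13.0000·0.1/2.7 = 0.481481
tan δ = Δθ·L/(v·dt) = -0.203231  →  δ = -0.2005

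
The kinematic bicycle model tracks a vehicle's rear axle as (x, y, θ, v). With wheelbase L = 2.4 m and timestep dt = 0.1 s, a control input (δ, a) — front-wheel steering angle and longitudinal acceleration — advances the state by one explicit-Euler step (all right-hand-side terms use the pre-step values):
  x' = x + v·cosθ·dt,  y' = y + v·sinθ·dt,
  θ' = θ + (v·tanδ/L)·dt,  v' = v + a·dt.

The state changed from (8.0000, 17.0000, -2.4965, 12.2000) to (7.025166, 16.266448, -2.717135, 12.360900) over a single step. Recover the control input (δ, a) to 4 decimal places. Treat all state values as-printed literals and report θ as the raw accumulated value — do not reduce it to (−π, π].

a = (v'−v)/dt = (0.160900)/0.1 = 1.6090
Δθ = θ'−θ = -0.220635;  (v·dt/L) = 12.2000·0.1/2.4 = 0.508333
tan δ = Δθ·L/(v·dt) = -0.434036  →  δ = -0.4095

δ = -0.4095, a = 1.6090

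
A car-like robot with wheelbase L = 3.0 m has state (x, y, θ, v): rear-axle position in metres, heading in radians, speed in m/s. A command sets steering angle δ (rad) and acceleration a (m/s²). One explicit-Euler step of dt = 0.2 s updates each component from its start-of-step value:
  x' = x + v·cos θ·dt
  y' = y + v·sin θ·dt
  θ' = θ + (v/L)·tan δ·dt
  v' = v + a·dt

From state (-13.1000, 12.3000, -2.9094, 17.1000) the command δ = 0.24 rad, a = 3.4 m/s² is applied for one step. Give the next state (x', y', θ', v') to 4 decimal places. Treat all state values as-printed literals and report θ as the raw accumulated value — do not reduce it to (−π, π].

(-16.4282, 11.5130, -2.6304, 17.7800)

x' = -13.1000 + 17.1000·cos(-2.9094)·0.2 = -16.4282
y' = 12.3000 + 17.1000·sin(-2.9094)·0.2 = 11.5130
θ' = -2.9094 + (17.1000/3.0)·tan(0.24)·0.2 = -2.6304
v' = 17.1000 + 3.4000·0.2 = 17.7800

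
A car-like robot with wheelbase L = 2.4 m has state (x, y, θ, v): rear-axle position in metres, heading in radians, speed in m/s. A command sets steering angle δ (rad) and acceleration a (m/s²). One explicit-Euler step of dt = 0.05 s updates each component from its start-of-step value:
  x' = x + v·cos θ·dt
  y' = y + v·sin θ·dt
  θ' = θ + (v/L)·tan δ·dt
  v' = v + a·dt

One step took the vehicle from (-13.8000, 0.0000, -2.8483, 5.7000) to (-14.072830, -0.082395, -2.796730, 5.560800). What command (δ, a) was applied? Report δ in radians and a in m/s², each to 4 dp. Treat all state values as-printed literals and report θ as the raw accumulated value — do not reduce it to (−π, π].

δ = 0.4097, a = -2.7840

a = (v'−v)/dt = (-0.139200)/0.05 = -2.7840
Δθ = θ'−θ = 0.051570;  (v·dt/L) = 5.7000·0.05/2.4 = 0.118750
tan δ = Δθ·L/(v·dt) = 0.434274  →  δ = 0.4097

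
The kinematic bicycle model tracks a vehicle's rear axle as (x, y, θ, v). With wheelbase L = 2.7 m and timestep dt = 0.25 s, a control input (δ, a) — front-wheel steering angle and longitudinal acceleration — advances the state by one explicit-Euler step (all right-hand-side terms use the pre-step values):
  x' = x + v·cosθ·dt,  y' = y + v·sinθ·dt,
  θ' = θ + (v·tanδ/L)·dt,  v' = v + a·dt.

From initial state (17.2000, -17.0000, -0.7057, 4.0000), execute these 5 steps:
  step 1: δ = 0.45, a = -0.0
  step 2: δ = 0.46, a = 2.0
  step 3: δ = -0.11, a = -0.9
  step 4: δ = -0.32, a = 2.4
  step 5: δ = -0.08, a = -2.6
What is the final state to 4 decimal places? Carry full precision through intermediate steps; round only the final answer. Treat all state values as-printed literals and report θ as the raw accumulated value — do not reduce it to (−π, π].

after step 1 (δ=0.45, a=-0.0): (17.961158, -17.648567, -0.526791, 4.000000)
after step 2 (δ=0.46, a=2.0): (18.825583, -18.151329, -0.343291, 4.500000)
after step 3 (δ=-0.11, a=-0.9): (19.884941, -18.529990, -0.389310, 4.275000)
after step 4 (δ=-0.32, a=2.4): (20.873718, -18.935635, -0.520485, 4.875000)
after step 5 (δ=-0.08, a=-2.6): (21.931078, -19.541720, -0.556674, 4.225000)

(21.9311, -19.5417, -0.5567, 4.2250)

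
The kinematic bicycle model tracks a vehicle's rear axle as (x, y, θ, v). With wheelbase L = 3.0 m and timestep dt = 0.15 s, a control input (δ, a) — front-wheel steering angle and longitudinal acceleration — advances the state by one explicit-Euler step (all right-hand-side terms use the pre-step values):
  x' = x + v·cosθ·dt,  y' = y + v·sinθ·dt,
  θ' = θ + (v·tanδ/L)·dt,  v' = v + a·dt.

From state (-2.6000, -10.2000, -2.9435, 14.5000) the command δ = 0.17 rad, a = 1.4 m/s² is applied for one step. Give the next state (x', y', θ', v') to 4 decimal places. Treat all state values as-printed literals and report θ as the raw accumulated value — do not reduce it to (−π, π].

x' = -2.6000 + 14.5000·cos(-2.9435)·0.15 = -4.7325
y' = -10.2000 + 14.5000·sin(-2.9435)·0.15 = -10.6280
θ' = -2.9435 + (14.5000/3.0)·tan(0.17)·0.15 = -2.8190
v' = 14.5000 + 1.4000·0.15 = 14.7100

(-4.7325, -10.6280, -2.8190, 14.7100)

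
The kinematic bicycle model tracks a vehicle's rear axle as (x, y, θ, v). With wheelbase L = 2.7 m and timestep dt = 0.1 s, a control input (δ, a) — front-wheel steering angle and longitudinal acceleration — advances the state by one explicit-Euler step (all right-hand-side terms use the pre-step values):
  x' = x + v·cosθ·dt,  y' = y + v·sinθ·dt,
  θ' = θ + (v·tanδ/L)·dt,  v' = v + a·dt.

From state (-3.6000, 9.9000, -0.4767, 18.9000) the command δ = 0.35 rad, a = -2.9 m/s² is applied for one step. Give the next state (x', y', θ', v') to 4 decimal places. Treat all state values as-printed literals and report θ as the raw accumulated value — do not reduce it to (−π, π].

(-1.9207, 9.0328, -0.2212, 18.6100)

x' = -3.6000 + 18.9000·cos(-0.4767)·0.1 = -1.9207
y' = 9.9000 + 18.9000·sin(-0.4767)·0.1 = 9.0328
θ' = -0.4767 + (18.9000/2.7)·tan(0.35)·0.1 = -0.2212
v' = 18.9000 − 2.9000·0.1 = 18.6100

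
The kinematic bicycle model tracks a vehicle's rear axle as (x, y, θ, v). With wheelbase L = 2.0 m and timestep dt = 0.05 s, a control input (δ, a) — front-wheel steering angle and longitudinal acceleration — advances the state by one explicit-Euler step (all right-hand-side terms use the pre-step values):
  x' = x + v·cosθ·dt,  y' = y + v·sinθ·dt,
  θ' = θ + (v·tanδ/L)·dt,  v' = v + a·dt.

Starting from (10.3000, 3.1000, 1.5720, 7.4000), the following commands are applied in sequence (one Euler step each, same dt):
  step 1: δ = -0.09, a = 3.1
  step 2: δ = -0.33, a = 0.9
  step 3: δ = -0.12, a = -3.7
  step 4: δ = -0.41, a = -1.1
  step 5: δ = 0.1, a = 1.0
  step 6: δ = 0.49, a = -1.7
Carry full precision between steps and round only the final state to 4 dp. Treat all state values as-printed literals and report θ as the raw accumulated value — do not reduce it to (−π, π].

after step 1 (δ=-0.09, a=3.1): (10.299555, 3.470000, 1.555305, 7.555000)
after step 2 (δ=-0.33, a=0.9): (10.305406, 3.847704, 1.490611, 7.600000)
after step 3 (δ=-0.12, a=-3.7): (10.335844, 4.226483, 1.467700, 7.415000)
after step 4 (δ=-0.41, a=-1.1): (10.373999, 4.595265, 1.387131, 7.360000)
after step 5 (δ=0.1, a=1.0): (10.441209, 4.957075, 1.405592, 7.410000)
after step 6 (δ=0.49, a=-1.7): (10.502139, 5.322531, 1.504402, 7.325000)

(10.5021, 5.3225, 1.5044, 7.3250)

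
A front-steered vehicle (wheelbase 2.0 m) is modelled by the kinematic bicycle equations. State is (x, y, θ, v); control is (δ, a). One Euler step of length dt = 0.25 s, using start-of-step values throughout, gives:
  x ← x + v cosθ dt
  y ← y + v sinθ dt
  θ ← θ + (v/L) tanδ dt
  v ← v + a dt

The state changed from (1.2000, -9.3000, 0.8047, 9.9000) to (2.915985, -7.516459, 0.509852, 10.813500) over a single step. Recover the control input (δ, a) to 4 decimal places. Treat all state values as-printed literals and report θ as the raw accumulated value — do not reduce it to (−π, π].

a = (v'−v)/dt = (0.913500)/0.25 = 3.6540
Δθ = θ'−θ = -0.294848;  (v·dt/L) = 9.9000·0.25/2.0 = 1.237500
tan δ = Δθ·L/(v·dt) = -0.238261  →  δ = -0.2339

δ = -0.2339, a = 3.6540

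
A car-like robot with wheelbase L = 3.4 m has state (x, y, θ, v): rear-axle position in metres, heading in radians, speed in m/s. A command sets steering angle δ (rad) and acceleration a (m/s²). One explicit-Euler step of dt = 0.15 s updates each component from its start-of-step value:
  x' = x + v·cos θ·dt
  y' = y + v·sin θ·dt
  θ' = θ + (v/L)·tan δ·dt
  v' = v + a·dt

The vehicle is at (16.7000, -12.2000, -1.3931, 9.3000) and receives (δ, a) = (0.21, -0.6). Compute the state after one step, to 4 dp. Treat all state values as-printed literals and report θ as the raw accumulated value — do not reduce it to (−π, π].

(16.9466, -13.5730, -1.3056, 9.2100)

x' = 16.7000 + 9.3000·cos(-1.3931)·0.15 = 16.9466
y' = -12.2000 + 9.3000·sin(-1.3931)·0.15 = -13.5730
θ' = -1.3931 + (9.3000/3.4)·tan(0.21)·0.15 = -1.3056
v' = 9.3000 − 0.6000·0.15 = 9.2100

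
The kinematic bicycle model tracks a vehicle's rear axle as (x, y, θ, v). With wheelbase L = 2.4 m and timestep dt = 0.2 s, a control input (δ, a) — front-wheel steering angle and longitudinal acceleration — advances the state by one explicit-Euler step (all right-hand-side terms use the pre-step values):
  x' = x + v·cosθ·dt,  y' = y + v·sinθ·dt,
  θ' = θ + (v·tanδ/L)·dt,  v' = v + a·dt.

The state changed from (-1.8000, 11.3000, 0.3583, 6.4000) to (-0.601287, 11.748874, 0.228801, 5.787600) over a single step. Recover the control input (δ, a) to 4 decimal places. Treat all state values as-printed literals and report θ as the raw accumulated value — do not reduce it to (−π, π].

δ = -0.2382, a = -3.0620

a = (v'−v)/dt = (-0.612400)/0.2 = -3.0620
Δθ = θ'−θ = -0.129499;  (v·dt/L) = 6.4000·0.2/2.4 = 0.533333
tan δ = Δθ·L/(v·dt) = -0.242811  →  δ = -0.2382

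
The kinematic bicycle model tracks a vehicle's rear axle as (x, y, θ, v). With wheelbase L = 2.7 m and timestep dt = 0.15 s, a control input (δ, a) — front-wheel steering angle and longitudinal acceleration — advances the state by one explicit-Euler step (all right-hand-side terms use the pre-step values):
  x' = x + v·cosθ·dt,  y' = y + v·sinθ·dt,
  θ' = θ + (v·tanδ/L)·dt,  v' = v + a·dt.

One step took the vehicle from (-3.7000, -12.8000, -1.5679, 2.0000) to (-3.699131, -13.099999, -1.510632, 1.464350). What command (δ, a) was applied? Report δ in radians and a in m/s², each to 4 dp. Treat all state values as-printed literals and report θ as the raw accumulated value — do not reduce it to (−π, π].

a = (v'−v)/dt = (-0.535650)/0.15 = -3.5710
Δθ = θ'−θ = 0.057268;  (v·dt/L) = 2.0000·0.15/2.7 = 0.111111
tan δ = Δθ·L/(v·dt) = 0.515412  →  δ = 0.4759

δ = 0.4759, a = -3.5710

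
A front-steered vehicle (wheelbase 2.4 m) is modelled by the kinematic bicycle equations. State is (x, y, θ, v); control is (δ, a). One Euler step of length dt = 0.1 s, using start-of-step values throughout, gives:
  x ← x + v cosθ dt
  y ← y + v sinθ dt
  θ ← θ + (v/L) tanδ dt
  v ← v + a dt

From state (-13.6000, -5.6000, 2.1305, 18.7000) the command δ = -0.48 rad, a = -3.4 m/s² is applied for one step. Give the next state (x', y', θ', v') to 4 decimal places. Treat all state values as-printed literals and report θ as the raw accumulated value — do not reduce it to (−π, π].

x' = -13.6000 + 18.7000·cos(2.1305)·0.1 = -14.5928
y' = -5.6000 + 18.7000·sin(2.1305)·0.1 = -4.0153
θ' = 2.1305 + (18.7000/2.4)·tan(-0.48)·0.1 = 1.7249
v' = 18.7000 − 3.4000·0.1 = 18.3600

(-14.5928, -4.0153, 1.7249, 18.3600)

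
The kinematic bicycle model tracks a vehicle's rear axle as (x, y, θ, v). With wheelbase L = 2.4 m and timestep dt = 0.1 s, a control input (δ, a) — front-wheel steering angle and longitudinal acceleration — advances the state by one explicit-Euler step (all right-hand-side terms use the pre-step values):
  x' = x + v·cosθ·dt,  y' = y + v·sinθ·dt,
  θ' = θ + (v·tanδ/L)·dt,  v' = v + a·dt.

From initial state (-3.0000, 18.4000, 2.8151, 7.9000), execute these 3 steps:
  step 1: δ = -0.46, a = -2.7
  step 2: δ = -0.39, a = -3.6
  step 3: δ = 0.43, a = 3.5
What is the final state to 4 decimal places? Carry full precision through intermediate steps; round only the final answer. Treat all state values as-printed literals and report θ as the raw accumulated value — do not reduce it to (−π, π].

after step 1 (δ=-0.46, a=-2.7): (-3.748267, 18.653371, 2.652015, 7.630000)
after step 2 (δ=-0.39, a=-3.6): (-4.421638, 19.012174, 2.521334, 7.270000)
after step 3 (δ=0.43, a=3.5): (-5.013218, 19.434740, 2.660258, 7.620000)

(-5.0132, 19.4347, 2.6603, 7.6200)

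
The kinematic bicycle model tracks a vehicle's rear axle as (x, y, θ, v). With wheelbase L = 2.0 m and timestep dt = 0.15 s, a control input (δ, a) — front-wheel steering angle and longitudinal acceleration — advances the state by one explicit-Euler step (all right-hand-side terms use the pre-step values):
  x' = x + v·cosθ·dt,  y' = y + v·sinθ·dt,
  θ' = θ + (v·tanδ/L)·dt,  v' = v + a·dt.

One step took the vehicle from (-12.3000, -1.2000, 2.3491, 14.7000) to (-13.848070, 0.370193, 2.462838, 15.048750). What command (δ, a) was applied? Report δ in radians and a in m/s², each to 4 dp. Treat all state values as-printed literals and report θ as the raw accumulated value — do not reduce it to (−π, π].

a = (v'−v)/dt = (0.348750)/0.15 = 2.3250
Δθ = θ'−θ = 0.113738;  (v·dt/L) = 14.7000·0.15/2.0 = 1.102500
tan δ = Δθ·L/(v·dt) = 0.103164  →  δ = 0.1028

δ = 0.1028, a = 2.3250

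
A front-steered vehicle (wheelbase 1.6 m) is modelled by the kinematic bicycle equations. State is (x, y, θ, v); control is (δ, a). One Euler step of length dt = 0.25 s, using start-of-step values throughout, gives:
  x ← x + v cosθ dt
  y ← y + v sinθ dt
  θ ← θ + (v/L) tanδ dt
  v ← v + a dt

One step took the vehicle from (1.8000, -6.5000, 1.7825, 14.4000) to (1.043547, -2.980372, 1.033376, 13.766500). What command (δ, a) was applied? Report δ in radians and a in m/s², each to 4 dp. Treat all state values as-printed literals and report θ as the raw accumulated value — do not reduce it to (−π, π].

δ = -0.3214, a = -2.5340

a = (v'−v)/dt = (-0.633500)/0.25 = -2.5340
Δθ = θ'−θ = -0.749124;  (v·dt/L) = 14.4000·0.25/1.6 = 2.250000
tan δ = Δθ·L/(v·dt) = -0.332944  →  δ = -0.3214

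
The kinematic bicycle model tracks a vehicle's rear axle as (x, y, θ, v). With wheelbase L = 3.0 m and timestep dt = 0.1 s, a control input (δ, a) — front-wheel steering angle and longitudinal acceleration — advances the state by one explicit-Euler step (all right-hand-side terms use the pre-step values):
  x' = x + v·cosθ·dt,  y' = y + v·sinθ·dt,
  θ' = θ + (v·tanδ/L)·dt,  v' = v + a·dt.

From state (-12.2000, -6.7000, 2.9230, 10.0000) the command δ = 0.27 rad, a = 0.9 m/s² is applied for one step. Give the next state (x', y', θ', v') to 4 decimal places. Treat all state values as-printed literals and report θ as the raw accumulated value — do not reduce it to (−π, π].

x' = -12.2000 + 10.0000·cos(2.9230)·0.1 = -13.1762
y' = -6.7000 + 10.0000·sin(2.9230)·0.1 = -6.4831
θ' = 2.9230 + (10.0000/3.0)·tan(0.27)·0.1 = 3.0153
v' = 10.0000 + 0.9000·0.1 = 10.0900

(-13.1762, -6.4831, 3.0153, 10.0900)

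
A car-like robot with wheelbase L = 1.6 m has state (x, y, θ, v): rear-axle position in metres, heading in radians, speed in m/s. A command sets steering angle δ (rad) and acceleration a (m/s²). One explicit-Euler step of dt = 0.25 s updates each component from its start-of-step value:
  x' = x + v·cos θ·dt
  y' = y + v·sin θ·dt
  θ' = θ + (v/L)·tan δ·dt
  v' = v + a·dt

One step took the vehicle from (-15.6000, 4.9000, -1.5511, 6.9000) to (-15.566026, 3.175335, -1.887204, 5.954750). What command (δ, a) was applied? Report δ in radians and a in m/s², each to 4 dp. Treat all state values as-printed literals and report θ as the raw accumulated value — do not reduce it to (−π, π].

a = (v'−v)/dt = (-0.945250)/0.25 = -3.7810
Δθ = θ'−θ = -0.336104;  (v·dt/L) = 6.9000·0.25/1.6 = 1.078125
tan δ = Δθ·L/(v·dt) = -0.311749  →  δ = -0.3022

δ = -0.3022, a = -3.7810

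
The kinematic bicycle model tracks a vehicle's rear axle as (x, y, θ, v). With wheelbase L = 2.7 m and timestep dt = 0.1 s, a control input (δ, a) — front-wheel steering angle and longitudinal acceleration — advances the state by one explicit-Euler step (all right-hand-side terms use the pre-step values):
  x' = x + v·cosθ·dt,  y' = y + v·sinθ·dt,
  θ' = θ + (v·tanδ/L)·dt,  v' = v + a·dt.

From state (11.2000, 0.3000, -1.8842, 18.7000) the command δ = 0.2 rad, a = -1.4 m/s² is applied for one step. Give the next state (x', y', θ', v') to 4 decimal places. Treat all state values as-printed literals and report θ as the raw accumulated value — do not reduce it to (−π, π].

x' = 11.2000 + 18.7000·cos(-1.8842)·0.1 = 10.6235
y' = 0.3000 + 18.7000·sin(-1.8842)·0.1 = -1.4789
θ' = -1.8842 + (18.7000/2.7)·tan(0.2)·0.1 = -1.7438
v' = 18.7000 − 1.4000·0.1 = 18.5600

(10.6235, -1.4789, -1.7438, 18.5600)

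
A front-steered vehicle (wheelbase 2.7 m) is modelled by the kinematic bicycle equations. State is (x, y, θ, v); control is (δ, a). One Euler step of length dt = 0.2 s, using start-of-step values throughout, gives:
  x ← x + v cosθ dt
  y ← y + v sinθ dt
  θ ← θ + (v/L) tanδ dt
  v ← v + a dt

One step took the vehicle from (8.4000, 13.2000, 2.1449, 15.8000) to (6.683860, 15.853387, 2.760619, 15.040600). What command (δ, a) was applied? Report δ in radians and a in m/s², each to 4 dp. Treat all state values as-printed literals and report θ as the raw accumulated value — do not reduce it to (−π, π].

a = (v'−v)/dt = (-0.759400)/0.2 = -3.7970
Δθ = θ'−θ = 0.615719;  (v·dt/L) = 15.8000·0.2/2.7 = 1.170370
tan δ = Δθ·L/(v·dt) = 0.526089  →  δ = 0.4843

δ = 0.4843, a = -3.7970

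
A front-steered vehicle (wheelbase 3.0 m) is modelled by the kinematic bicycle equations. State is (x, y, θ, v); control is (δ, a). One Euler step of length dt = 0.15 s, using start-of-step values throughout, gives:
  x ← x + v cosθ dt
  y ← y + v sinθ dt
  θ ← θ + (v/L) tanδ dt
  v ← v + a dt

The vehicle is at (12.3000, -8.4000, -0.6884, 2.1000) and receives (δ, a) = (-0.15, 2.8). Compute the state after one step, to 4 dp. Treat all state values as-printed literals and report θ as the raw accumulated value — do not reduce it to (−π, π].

x' = 12.3000 + 2.1000·cos(-0.6884)·0.15 = 12.5433
y' = -8.4000 + 2.1000·sin(-0.6884)·0.15 = -8.6001
θ' = -0.6884 + (2.1000/3.0)·tan(-0.15)·0.15 = -0.7043
v' = 2.1000 + 2.8000·0.15 = 2.5200

(12.5433, -8.6001, -0.7043, 2.5200)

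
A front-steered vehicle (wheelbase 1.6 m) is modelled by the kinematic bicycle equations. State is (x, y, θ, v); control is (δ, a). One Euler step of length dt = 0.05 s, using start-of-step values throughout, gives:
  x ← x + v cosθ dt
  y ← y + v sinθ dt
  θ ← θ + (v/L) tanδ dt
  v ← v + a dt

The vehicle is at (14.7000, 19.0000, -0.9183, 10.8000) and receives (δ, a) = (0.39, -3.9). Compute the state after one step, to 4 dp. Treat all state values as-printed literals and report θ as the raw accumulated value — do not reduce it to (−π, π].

x' = 14.7000 + 10.8000·cos(-0.9183)·0.05 = 15.0279
y' = 19.0000 + 10.8000·sin(-0.9183)·0.05 = 18.5709
θ' = -0.9183 + (10.8000/1.6)·tan(0.39)·0.05 = -0.7796
v' = 10.8000 − 3.9000·0.05 = 10.6050

(15.0279, 18.5709, -0.7796, 10.6050)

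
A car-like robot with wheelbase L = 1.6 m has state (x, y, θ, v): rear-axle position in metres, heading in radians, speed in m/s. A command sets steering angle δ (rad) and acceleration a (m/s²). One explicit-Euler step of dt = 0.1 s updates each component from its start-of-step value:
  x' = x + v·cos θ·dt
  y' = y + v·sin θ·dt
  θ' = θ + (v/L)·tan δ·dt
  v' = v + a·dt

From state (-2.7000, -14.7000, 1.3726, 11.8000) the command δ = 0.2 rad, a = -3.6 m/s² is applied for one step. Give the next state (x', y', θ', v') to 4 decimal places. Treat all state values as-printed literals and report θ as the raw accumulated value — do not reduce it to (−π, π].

(-2.4677, -13.5431, 1.5221, 11.4400)

x' = -2.7000 + 11.8000·cos(1.3726)·0.1 = -2.4677
y' = -14.7000 + 11.8000·sin(1.3726)·0.1 = -13.5431
θ' = 1.3726 + (11.8000/1.6)·tan(0.2)·0.1 = 1.5221
v' = 11.8000 − 3.6000·0.1 = 11.4400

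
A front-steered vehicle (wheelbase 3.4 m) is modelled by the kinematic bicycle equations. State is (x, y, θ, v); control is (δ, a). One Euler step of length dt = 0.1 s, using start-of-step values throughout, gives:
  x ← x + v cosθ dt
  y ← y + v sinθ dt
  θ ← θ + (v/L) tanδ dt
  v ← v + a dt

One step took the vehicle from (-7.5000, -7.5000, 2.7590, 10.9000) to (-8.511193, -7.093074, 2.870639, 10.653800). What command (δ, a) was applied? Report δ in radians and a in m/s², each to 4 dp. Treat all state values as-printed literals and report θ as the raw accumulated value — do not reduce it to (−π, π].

a = (v'−v)/dt = (-0.246200)/0.1 = -2.4620
Δθ = θ'−θ = 0.111639;  (v·dt/L) = 10.9000·0.1/3.4 = 0.320588
tan δ = Δθ·L/(v·dt) = 0.348232  →  δ = 0.3351

δ = 0.3351, a = -2.4620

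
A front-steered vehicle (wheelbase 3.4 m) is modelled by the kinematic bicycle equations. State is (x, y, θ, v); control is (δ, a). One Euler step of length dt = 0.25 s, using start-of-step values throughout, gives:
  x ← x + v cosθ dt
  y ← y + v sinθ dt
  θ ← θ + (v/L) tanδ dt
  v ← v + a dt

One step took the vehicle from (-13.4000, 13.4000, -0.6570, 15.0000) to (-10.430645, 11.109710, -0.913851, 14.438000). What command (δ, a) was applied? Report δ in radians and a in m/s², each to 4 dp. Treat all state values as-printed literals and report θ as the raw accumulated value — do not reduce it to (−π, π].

δ = -0.2288, a = -2.2480

a = (v'−v)/dt = (-0.562000)/0.25 = -2.2480
Δθ = θ'−θ = -0.256851;  (v·dt/L) = 15.0000·0.25/3.4 = 1.102941
tan δ = Δθ·L/(v·dt) = -0.232878  →  δ = -0.2288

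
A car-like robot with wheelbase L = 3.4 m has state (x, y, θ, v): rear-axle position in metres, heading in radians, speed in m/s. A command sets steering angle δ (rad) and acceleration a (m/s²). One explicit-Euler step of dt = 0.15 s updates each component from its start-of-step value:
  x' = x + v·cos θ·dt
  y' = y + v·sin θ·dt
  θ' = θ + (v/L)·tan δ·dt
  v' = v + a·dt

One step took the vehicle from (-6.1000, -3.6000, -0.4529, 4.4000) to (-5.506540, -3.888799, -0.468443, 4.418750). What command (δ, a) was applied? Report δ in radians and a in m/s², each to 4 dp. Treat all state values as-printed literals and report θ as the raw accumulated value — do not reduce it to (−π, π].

δ = -0.0799, a = 0.1250

a = (v'−v)/dt = (0.018750)/0.15 = 0.1250
Δθ = θ'−θ = -0.015543;  (v·dt/L) = 4.4000·0.15/3.4 = 0.194118
tan δ = Δθ·L/(v·dt) = -0.080070  →  δ = -0.0799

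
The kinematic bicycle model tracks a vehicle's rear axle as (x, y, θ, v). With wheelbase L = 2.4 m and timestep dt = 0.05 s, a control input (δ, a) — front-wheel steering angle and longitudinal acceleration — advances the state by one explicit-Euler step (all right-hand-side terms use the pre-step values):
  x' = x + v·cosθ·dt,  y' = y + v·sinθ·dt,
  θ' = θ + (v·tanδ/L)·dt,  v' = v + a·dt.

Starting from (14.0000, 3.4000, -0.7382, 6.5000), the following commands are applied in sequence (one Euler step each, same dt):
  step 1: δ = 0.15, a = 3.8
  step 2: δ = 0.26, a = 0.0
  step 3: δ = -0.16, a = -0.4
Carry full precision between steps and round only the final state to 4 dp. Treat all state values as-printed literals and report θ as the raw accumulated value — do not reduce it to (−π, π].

(14.7523, 2.7508, -0.7031, 6.6700)

after step 1 (δ=0.15, a=3.8): (14.240396, 3.181289, -0.717734, 6.690000)
after step 2 (δ=0.26, a=0.0): (14.492375, 2.961295, -0.680657, 6.690000)
after step 3 (δ=-0.16, a=-0.4): (14.752334, 2.750793, -0.703149, 6.670000)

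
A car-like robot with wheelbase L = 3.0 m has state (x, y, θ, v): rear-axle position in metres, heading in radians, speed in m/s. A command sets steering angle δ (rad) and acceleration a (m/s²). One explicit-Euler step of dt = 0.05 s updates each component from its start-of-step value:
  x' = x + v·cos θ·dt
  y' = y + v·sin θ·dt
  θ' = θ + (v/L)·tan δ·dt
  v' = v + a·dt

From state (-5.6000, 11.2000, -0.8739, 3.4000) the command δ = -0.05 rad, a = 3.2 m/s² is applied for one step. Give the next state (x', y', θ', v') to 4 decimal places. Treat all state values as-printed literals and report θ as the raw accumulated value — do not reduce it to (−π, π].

(-5.4909, 11.0696, -0.8767, 3.5600)

x' = -5.6000 + 3.4000·cos(-0.8739)·0.05 = -5.4909
y' = 11.2000 + 3.4000·sin(-0.8739)·0.05 = 11.0696
θ' = -0.8739 + (3.4000/3.0)·tan(-0.05)·0.05 = -0.8767
v' = 3.4000 + 3.2000·0.05 = 3.5600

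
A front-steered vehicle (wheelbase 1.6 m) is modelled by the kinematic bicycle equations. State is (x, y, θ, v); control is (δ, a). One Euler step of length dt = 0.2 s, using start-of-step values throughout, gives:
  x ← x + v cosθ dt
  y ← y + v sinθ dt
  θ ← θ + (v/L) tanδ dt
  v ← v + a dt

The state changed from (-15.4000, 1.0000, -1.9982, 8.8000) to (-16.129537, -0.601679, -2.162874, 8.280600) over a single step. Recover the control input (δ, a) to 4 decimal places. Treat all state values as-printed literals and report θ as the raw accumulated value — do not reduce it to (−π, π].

δ = -0.1486, a = -2.5970

a = (v'−v)/dt = (-0.519400)/0.2 = -2.5970
Δθ = θ'−θ = -0.164674;  (v·dt/L) = 8.8000·0.2/1.6 = 1.100000
tan δ = Δθ·L/(v·dt) = -0.149704  →  δ = -0.1486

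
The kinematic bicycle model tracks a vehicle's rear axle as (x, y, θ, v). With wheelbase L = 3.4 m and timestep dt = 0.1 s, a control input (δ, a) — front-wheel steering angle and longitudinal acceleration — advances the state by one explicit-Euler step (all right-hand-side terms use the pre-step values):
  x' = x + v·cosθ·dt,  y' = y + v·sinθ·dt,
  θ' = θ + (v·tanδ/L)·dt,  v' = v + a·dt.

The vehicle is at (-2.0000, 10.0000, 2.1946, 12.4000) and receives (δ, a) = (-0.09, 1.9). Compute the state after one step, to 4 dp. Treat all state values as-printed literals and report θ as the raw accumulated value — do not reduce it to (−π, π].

(-2.7243, 11.0065, 2.1617, 12.5900)

x' = -2.0000 + 12.4000·cos(2.1946)·0.1 = -2.7243
y' = 10.0000 + 12.4000·sin(2.1946)·0.1 = 11.0065
θ' = 2.1946 + (12.4000/3.4)·tan(-0.09)·0.1 = 2.1617
v' = 12.4000 + 1.9000·0.1 = 12.5900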